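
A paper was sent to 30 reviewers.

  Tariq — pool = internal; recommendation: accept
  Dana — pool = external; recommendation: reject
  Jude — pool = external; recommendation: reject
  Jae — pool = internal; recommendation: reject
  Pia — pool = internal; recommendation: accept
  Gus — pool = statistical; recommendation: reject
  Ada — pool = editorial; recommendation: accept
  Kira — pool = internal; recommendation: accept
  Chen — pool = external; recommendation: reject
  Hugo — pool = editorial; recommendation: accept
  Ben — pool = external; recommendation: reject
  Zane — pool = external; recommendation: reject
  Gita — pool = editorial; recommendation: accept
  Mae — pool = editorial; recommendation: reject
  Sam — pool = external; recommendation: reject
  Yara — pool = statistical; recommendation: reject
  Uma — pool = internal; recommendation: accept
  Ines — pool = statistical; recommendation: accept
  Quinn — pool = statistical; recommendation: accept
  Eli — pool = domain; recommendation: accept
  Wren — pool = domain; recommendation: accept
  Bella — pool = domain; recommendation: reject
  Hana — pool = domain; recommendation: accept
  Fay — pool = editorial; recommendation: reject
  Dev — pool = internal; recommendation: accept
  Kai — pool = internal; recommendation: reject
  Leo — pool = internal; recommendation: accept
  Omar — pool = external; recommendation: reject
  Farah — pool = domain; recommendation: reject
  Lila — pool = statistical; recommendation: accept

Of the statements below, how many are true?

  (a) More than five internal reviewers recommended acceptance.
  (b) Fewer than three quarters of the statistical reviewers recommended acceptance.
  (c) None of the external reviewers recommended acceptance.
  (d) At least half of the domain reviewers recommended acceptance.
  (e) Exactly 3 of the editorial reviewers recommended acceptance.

5

(a) internal: |A| = 8, |A ∩ B| = 6; needs |A ∩ B| > 5 — true.
(b) statistical: |A| = 5, |A ∩ B| = 3; needs |A ∩ B| / |A| < 3/4 — true.
(c) external: |A| = 7, |A ∩ B| = 0; needs A ∩ B = ∅ (|A ∩ B| = 0) — true.
(d) domain: |A| = 5, |A ∩ B| = 3; needs |A ∩ B| ≥ |A ∖ B| — true.
(e) editorial: |A| = 5, |A ∩ B| = 3; needs |A ∩ B| = 3 — true.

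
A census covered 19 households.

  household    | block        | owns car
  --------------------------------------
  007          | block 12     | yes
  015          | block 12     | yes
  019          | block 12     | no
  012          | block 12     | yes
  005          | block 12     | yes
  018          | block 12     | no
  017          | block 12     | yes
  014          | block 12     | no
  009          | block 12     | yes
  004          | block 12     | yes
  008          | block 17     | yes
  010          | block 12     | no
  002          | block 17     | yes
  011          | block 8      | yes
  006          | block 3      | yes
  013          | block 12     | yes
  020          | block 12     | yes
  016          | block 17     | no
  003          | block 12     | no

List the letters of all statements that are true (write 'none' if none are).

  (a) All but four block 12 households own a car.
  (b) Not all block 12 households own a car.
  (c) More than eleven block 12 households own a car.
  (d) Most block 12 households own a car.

(b), (d)

|A| = 14, |A ∩ B| = 9, |A ∖ B| = 5.
(a) |A ∖ B| = 4: fails.
(b) A ⊄ B (|A ∖ B| ≥ 1): holds.
(c) |A ∩ B| > 11: fails.
(d) |A ∩ B| > |A ∖ B|: holds.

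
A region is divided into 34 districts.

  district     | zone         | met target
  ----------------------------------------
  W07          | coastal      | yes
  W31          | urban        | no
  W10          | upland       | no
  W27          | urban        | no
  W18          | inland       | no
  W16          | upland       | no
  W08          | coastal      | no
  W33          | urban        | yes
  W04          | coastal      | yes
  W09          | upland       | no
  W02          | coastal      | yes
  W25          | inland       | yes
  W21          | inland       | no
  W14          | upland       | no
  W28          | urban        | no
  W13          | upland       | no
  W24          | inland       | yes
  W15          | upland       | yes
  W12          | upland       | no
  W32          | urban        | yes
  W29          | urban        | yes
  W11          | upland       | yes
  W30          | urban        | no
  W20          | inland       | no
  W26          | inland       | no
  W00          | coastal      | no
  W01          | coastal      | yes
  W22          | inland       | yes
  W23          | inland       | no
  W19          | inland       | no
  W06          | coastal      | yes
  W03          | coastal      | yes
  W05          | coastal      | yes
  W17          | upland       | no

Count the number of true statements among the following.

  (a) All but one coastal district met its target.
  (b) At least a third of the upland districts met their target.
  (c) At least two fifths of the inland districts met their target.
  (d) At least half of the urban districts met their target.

0

(a) coastal: |A| = 9, |A ∩ B| = 7; needs |A ∖ B| = 1 — false.
(b) upland: |A| = 9, |A ∩ B| = 2; needs |A ∩ B| / |A| ≥ 1/3 — false.
(c) inland: |A| = 9, |A ∩ B| = 3; needs |A ∩ B| / |A| ≥ 2/5 — false.
(d) urban: |A| = 7, |A ∩ B| = 3; needs |A ∩ B| ≥ |A ∖ B| — false.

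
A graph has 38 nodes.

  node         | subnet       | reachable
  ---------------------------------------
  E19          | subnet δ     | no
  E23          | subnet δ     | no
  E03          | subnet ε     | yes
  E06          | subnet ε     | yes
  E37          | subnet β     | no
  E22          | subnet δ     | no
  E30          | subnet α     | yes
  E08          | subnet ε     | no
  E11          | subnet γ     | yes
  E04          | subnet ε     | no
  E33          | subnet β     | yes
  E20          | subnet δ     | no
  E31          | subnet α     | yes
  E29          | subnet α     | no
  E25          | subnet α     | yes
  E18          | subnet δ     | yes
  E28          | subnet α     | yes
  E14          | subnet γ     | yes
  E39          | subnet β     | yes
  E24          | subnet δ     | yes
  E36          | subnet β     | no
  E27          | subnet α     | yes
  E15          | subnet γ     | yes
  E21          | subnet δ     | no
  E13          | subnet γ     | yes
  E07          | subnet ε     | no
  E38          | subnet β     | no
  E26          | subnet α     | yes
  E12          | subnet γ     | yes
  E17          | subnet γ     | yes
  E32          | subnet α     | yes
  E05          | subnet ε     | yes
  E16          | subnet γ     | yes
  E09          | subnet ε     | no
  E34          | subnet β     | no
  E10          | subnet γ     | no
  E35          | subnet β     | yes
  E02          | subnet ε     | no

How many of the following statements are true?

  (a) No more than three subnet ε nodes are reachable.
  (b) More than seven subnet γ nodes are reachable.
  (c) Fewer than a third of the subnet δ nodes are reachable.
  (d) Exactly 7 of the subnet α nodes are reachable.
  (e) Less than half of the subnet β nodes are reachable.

4

(a) subnet ε: |A| = 8, |A ∩ B| = 3; needs |A ∩ B| ≤ 3 — true.
(b) subnet γ: |A| = 8, |A ∩ B| = 7; needs |A ∩ B| > 7 — false.
(c) subnet δ: |A| = 7, |A ∩ B| = 2; needs |A ∩ B| / |A| < 1/3 — true.
(d) subnet α: |A| = 8, |A ∩ B| = 7; needs |A ∩ B| = 7 — true.
(e) subnet β: |A| = 7, |A ∩ B| = 3; needs |A ∩ B| < |A ∖ B| — true.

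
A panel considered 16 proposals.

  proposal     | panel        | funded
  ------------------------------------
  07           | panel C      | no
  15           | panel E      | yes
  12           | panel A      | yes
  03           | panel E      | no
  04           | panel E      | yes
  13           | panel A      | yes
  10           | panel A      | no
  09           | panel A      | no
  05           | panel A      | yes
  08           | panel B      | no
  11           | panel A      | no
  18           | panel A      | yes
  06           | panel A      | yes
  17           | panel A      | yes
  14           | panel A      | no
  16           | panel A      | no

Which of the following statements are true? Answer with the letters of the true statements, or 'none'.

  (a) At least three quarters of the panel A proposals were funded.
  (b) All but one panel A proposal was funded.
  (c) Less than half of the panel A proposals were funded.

none

|A| = 11, |A ∩ B| = 6, |A ∖ B| = 5.
(a) |A ∩ B| / |A| ≥ 3/4: fails.
(b) |A ∖ B| = 1: fails.
(c) |A ∩ B| < |A ∖ B|: fails.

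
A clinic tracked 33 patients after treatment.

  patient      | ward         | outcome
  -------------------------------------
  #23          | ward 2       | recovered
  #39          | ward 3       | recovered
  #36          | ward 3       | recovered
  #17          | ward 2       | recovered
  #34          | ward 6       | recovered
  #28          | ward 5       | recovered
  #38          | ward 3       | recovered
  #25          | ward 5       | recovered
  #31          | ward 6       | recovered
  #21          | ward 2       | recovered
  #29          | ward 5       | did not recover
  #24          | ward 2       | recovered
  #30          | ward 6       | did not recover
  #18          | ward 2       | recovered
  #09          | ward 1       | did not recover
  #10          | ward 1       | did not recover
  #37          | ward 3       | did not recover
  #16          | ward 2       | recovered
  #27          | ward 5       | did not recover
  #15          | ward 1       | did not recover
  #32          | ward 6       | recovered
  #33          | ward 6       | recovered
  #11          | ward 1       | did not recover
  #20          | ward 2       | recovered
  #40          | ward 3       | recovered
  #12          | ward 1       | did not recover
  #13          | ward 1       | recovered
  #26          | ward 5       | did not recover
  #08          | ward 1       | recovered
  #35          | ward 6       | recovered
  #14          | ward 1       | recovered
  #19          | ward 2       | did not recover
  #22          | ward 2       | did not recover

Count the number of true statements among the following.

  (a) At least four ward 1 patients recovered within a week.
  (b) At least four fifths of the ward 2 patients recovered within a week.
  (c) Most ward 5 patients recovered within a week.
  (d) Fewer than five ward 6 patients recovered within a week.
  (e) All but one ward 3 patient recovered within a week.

1

(a) ward 1: |A| = 8, |A ∩ B| = 3; needs |A ∩ B| ≥ 4 — false.
(b) ward 2: |A| = 9, |A ∩ B| = 7; needs |A ∩ B| / |A| ≥ 4/5 — false.
(c) ward 5: |A| = 5, |A ∩ B| = 2; needs |A ∩ B| > |A ∖ B| — false.
(d) ward 6: |A| = 6, |A ∩ B| = 5; needs |A ∩ B| < 5 — false.
(e) ward 3: |A| = 5, |A ∩ B| = 4; needs |A ∖ B| = 1 — true.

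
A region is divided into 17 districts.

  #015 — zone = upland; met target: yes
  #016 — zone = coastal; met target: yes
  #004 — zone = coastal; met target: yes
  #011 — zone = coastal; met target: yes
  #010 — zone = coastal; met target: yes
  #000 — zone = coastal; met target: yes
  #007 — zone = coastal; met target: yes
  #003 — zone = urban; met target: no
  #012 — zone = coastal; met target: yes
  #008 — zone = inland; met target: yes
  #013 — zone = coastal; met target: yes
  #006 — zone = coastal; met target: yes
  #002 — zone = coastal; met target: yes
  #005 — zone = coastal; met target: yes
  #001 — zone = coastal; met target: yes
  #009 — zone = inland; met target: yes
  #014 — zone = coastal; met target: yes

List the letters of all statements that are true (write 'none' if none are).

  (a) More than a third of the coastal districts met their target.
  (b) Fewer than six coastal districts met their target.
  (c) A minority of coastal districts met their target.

|A| = 13, |A ∩ B| = 13, |A ∖ B| = 0.
(a) |A ∩ B| / |A| > 1/3: holds.
(b) |A ∩ B| < 6: fails.
(c) |A ∩ B| < |A ∖ B|: fails.

(a)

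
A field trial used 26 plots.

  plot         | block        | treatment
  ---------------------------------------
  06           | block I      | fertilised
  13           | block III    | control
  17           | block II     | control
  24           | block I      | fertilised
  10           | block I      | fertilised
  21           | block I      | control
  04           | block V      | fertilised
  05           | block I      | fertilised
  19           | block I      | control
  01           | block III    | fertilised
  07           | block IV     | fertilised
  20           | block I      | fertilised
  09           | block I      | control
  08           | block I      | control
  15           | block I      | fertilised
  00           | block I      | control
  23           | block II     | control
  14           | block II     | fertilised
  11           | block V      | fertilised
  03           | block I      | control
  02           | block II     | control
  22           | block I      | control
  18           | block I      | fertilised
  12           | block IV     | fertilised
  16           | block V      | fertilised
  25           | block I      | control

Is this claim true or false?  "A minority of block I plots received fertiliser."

'A minority of block I plots received fertiliser' holds iff |A ∩ B| < |A ∖ B|.
|A| = 15, |A ∩ B| = 7, |A ∖ B| = 8.
7 < 8, so the statement is true.

True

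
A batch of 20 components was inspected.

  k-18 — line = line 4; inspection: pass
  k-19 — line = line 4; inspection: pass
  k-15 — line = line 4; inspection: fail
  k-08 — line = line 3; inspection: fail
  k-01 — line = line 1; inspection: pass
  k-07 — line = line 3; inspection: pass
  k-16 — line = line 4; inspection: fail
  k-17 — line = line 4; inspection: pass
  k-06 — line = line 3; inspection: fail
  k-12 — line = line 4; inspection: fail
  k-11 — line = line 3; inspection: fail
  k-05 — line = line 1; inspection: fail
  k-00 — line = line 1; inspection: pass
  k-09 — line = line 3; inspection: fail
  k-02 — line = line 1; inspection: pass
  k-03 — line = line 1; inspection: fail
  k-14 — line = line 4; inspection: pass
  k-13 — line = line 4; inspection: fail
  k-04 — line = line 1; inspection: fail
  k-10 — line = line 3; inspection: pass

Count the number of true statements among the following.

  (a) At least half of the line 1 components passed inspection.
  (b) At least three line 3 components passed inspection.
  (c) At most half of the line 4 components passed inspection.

(a) line 1: |A| = 6, |A ∩ B| = 3; needs |A ∩ B| ≥ |A ∖ B| — true.
(b) line 3: |A| = 6, |A ∩ B| = 2; needs |A ∩ B| ≥ 3 — false.
(c) line 4: |A| = 8, |A ∩ B| = 4; needs |A ∩ B| ≤ |A ∖ B| — true.

2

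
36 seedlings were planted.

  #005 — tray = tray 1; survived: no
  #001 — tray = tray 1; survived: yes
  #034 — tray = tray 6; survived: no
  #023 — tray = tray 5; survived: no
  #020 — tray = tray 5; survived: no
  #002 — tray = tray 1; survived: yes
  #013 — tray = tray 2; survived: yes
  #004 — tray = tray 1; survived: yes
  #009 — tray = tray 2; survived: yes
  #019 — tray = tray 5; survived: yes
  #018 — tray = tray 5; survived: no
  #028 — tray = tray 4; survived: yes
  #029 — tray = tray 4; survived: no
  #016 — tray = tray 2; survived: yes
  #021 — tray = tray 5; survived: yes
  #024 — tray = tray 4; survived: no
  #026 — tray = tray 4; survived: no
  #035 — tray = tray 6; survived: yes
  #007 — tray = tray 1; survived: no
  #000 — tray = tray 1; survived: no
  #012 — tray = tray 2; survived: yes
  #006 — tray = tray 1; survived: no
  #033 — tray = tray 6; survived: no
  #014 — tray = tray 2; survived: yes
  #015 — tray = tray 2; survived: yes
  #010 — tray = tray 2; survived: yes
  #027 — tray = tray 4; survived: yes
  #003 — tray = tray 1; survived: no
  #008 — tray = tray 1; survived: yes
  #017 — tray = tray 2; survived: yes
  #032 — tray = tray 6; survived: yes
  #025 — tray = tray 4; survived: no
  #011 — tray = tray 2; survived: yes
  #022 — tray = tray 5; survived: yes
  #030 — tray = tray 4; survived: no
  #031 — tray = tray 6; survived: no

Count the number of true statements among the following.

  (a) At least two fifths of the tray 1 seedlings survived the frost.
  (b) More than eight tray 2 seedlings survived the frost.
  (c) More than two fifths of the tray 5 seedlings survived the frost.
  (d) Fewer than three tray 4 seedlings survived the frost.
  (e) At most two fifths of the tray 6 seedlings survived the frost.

5

(a) tray 1: |A| = 9, |A ∩ B| = 4; needs |A ∩ B| / |A| ≥ 2/5 — true.
(b) tray 2: |A| = 9, |A ∩ B| = 9; needs |A ∩ B| > 8 — true.
(c) tray 5: |A| = 6, |A ∩ B| = 3; needs |A ∩ B| / |A| > 2/5 — true.
(d) tray 4: |A| = 7, |A ∩ B| = 2; needs |A ∩ B| < 3 — true.
(e) tray 6: |A| = 5, |A ∩ B| = 2; needs |A ∩ B| / |A| ≤ 2/5 — true.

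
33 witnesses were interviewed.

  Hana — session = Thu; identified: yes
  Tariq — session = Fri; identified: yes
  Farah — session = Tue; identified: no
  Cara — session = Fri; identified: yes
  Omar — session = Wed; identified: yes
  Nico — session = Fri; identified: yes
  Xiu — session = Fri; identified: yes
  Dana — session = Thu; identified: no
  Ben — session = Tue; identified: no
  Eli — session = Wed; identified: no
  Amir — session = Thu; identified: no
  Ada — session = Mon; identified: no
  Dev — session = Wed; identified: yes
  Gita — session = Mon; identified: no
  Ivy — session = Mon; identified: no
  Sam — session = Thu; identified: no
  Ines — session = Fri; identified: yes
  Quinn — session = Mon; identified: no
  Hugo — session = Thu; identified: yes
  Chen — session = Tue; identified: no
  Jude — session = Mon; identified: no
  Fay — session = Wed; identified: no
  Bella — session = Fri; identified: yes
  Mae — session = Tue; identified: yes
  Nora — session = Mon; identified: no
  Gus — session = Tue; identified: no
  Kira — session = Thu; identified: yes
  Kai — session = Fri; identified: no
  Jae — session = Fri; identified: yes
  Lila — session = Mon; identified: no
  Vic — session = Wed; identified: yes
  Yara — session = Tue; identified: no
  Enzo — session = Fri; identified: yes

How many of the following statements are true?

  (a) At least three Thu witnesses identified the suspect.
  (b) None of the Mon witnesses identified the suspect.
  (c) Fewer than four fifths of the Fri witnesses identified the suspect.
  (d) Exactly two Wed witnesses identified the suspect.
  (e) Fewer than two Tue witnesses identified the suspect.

3

(a) Thu: |A| = 6, |A ∩ B| = 3; needs |A ∩ B| ≥ 3 — true.
(b) Mon: |A| = 7, |A ∩ B| = 0; needs A ∩ B = ∅ (|A ∩ B| = 0) — true.
(c) Fri: |A| = 9, |A ∩ B| = 8; needs |A ∩ B| / |A| < 4/5 — false.
(d) Wed: |A| = 5, |A ∩ B| = 3; needs |A ∩ B| = 2 — false.
(e) Tue: |A| = 6, |A ∩ B| = 1; needs |A ∩ B| < 2 — true.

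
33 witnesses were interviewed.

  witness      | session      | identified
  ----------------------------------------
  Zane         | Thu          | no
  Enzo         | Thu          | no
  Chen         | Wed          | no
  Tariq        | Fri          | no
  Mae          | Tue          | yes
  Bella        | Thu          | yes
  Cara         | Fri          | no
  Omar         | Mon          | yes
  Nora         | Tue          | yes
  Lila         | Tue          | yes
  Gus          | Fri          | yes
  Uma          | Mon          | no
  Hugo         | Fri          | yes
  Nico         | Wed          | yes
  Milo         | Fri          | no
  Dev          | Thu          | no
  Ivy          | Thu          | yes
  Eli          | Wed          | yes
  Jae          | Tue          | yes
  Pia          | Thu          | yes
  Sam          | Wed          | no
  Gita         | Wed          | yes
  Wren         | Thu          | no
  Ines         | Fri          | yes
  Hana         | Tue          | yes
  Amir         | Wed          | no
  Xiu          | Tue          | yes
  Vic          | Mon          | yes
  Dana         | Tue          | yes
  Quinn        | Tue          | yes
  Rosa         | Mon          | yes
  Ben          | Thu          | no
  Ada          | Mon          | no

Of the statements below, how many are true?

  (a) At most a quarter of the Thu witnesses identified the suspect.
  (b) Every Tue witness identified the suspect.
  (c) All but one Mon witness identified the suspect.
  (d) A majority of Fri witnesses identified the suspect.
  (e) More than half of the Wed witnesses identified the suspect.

(a) Thu: |A| = 8, |A ∩ B| = 3; needs |A ∩ B| / |A| ≤ 1/4 — false.
(b) Tue: |A| = 8, |A ∩ B| = 8; needs A ⊆ B, i.e. every element of A is in B (|A ∖ B| = 0) — true.
(c) Mon: |A| = 5, |A ∩ B| = 3; needs |A ∖ B| = 1 — false.
(d) Fri: |A| = 6, |A ∩ B| = 3; needs |A ∩ B| > |A ∖ B| — false.
(e) Wed: |A| = 6, |A ∩ B| = 3; needs |A ∩ B| > |A ∖ B| — false.

1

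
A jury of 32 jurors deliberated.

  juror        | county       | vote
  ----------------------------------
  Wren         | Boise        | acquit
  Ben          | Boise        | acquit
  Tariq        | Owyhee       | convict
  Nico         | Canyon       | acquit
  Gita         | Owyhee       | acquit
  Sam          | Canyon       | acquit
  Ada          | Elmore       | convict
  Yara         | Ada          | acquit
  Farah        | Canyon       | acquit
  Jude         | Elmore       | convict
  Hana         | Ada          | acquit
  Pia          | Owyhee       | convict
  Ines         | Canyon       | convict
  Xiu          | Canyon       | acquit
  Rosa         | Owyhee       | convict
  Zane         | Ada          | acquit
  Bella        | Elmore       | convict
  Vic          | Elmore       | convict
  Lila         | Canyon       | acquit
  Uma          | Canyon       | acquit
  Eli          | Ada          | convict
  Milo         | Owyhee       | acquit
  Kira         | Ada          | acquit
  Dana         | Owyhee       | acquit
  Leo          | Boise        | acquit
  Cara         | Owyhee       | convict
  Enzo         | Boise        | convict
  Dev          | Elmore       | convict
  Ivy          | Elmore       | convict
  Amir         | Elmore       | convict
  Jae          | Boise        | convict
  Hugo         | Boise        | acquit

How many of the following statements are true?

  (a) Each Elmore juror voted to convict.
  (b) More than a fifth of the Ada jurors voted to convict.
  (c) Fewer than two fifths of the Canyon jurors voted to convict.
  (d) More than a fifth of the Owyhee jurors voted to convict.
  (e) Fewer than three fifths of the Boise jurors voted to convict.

4

(a) Elmore: |A| = 7, |A ∩ B| = 7; needs A ⊆ B, i.e. every element of A is in B (|A ∖ B| = 0) — true.
(b) Ada: |A| = 5, |A ∩ B| = 1; needs |A ∩ B| / |A| > 1/5 — false.
(c) Canyon: |A| = 7, |A ∩ B| = 1; needs |A ∩ B| / |A| < 2/5 — true.
(d) Owyhee: |A| = 7, |A ∩ B| = 4; needs |A ∩ B| / |A| > 1/5 — true.
(e) Boise: |A| = 6, |A ∩ B| = 2; needs |A ∩ B| / |A| < 3/5 — true.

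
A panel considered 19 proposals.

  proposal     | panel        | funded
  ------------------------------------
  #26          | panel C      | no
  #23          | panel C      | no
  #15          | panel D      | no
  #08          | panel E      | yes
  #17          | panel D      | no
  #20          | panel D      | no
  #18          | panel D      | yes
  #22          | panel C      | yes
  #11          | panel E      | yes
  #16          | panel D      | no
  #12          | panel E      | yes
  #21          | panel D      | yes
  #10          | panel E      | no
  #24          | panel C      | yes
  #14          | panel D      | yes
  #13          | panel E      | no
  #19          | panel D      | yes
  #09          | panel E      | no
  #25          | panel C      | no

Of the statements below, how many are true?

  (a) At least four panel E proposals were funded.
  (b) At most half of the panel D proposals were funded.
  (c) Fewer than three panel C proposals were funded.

(a) panel E: |A| = 6, |A ∩ B| = 3; needs |A ∩ B| ≥ 4 — false.
(b) panel D: |A| = 8, |A ∩ B| = 4; needs |A ∩ B| ≤ |A ∖ B| — true.
(c) panel C: |A| = 5, |A ∩ B| = 2; needs |A ∩ B| < 3 — true.

2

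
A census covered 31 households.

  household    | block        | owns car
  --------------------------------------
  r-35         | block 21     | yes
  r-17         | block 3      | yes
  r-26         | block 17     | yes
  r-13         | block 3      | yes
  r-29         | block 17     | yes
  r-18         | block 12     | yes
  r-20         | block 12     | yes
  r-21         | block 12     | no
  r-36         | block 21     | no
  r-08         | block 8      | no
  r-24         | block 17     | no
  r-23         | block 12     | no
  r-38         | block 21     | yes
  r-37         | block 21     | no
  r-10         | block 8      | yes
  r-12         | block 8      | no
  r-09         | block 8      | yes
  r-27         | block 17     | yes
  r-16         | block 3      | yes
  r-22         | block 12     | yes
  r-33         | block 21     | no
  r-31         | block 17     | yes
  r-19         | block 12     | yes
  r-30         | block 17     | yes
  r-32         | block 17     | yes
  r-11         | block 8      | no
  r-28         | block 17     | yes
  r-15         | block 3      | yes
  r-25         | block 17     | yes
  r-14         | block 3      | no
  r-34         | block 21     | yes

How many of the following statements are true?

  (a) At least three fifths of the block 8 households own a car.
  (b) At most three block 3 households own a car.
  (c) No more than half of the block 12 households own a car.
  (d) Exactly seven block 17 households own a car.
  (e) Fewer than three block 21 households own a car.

0

(a) block 8: |A| = 5, |A ∩ B| = 2; needs |A ∩ B| / |A| ≥ 3/5 — false.
(b) block 3: |A| = 5, |A ∩ B| = 4; needs |A ∩ B| ≤ 3 — false.
(c) block 12: |A| = 6, |A ∩ B| = 4; needs |A ∩ B| ≤ |A ∖ B| — false.
(d) block 17: |A| = 9, |A ∩ B| = 8; needs |A ∩ B| = 7 — false.
(e) block 21: |A| = 6, |A ∩ B| = 3; needs |A ∩ B| < 3 — false.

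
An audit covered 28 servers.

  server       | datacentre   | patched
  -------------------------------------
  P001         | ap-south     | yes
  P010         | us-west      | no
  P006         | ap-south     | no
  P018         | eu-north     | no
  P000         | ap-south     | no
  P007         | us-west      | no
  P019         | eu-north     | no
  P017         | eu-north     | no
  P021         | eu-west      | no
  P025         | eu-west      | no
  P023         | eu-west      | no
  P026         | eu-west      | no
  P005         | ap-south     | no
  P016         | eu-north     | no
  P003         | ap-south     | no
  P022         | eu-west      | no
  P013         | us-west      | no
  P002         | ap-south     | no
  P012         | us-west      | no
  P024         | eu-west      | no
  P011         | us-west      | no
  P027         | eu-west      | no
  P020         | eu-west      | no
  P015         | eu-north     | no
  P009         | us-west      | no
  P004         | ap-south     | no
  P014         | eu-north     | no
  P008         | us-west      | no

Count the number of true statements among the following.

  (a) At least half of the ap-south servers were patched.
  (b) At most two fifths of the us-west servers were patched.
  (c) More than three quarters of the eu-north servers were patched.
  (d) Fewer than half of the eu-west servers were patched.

(a) ap-south: |A| = 7, |A ∩ B| = 1; needs |A ∩ B| ≥ |A ∖ B| — false.
(b) us-west: |A| = 7, |A ∩ B| = 0; needs |A ∩ B| / |A| ≤ 2/5 — true.
(c) eu-north: |A| = 6, |A ∩ B| = 0; needs |A ∩ B| / |A| > 3/4 — false.
(d) eu-west: |A| = 8, |A ∩ B| = 0; needs |A ∩ B| < |A ∖ B| — true.

2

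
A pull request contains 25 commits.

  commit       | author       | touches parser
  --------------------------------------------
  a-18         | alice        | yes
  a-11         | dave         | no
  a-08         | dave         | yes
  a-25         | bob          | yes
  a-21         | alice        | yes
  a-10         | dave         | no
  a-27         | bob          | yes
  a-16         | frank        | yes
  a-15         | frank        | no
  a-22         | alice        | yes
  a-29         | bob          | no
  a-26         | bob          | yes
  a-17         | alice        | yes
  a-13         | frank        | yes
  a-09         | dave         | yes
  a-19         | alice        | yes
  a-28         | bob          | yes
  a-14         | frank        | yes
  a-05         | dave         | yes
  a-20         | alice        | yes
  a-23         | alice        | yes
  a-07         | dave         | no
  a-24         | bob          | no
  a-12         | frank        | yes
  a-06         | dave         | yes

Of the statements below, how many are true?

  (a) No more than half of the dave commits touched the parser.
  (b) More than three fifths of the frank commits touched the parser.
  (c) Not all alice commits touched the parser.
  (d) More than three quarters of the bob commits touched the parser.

1

(a) dave: |A| = 7, |A ∩ B| = 4; needs |A ∩ B| ≤ |A ∖ B| — false.
(b) frank: |A| = 5, |A ∩ B| = 4; needs |A ∩ B| / |A| > 3/5 — true.
(c) alice: |A| = 7, |A ∩ B| = 7; needs A ⊄ B (|A ∖ B| ≥ 1) — false.
(d) bob: |A| = 6, |A ∩ B| = 4; needs |A ∩ B| / |A| > 3/4 — false.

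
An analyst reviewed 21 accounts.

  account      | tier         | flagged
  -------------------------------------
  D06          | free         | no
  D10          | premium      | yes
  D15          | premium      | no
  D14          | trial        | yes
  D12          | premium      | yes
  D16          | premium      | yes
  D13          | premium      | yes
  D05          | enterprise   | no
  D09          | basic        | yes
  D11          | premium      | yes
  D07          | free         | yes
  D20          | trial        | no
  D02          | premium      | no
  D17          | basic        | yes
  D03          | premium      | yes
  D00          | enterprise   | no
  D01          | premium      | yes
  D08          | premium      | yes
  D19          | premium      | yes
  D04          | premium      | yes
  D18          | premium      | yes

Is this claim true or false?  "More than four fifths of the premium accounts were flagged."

The determiner here denotes the relation: |A ∩ B| / |A| > 4/5.
A (the restrictor) = {D10, D15, D12, D16, D13, D11, D02, D03, D01, D08, D19, D04, D18}, |A| = 13.
A ∩ B = {D10, D12, D16, D13, D11, D03, D01, D08, D19, D04, D18}, so |A ∩ B| = 11.
A ∖ B = {D15, D02}, so |A ∖ B| = 2.
|A ∩ B|/|A| = 11/13, so the statement is true.

True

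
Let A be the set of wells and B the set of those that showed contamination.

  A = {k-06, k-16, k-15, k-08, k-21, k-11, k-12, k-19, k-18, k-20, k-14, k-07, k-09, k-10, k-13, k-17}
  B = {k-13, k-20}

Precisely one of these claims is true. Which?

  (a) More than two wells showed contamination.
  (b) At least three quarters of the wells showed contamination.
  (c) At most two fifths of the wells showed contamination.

(c)

|A| = 16, |A ∩ B| = 2, |A ∖ B| = 14.
(a) requires |A ∩ B| > 2: false.
(b) requires |A ∩ B| / |A| ≥ 3/4: false.
(c) requires |A ∩ B| / |A| ≤ 2/5: true.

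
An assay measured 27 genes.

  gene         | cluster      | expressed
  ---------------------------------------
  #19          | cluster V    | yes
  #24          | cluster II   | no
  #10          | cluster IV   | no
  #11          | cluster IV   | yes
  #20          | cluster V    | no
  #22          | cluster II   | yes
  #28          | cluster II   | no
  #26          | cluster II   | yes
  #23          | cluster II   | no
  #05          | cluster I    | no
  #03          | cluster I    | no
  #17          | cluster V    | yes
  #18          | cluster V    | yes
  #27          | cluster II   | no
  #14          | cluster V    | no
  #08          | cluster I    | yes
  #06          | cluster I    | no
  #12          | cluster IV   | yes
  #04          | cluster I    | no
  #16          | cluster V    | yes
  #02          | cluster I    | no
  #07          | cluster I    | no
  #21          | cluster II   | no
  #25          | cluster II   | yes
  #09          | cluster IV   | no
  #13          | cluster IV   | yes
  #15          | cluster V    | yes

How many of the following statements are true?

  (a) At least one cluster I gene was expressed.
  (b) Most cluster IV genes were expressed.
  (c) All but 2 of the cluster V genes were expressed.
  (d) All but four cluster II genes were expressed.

(a) cluster I: |A| = 7, |A ∩ B| = 1; needs A ∩ B ≠ ∅ (|A ∩ B| ≥ 1) — true.
(b) cluster IV: |A| = 5, |A ∩ B| = 3; needs |A ∩ B| > |A ∖ B| — true.
(c) cluster V: |A| = 7, |A ∩ B| = 5; needs |A ∖ B| = 2 — true.
(d) cluster II: |A| = 8, |A ∩ B| = 3; needs |A ∖ B| = 4 — false.

3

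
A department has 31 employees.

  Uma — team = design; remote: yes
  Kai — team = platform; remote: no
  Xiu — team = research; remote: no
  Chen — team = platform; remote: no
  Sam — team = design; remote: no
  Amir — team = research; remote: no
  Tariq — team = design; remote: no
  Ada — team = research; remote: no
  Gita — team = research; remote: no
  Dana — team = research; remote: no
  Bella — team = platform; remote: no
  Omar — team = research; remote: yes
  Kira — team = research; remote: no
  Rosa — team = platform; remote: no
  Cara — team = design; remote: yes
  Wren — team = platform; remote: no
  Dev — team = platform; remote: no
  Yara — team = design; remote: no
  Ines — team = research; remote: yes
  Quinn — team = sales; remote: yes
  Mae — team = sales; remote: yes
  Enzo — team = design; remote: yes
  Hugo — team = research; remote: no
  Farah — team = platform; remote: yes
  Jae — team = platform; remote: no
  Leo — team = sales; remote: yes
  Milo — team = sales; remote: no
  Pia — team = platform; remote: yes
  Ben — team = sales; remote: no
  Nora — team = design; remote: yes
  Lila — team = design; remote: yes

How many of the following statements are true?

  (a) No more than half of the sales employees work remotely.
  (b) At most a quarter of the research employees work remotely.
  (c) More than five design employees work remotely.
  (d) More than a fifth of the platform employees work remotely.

(a) sales: |A| = 5, |A ∩ B| = 3; needs |A ∩ B| ≤ |A ∖ B| — false.
(b) research: |A| = 9, |A ∩ B| = 2; needs |A ∩ B| / |A| ≤ 1/4 — true.
(c) design: |A| = 8, |A ∩ B| = 5; needs |A ∩ B| > 5 — false.
(d) platform: |A| = 9, |A ∩ B| = 2; needs |A ∩ B| / |A| > 1/5 — true.

2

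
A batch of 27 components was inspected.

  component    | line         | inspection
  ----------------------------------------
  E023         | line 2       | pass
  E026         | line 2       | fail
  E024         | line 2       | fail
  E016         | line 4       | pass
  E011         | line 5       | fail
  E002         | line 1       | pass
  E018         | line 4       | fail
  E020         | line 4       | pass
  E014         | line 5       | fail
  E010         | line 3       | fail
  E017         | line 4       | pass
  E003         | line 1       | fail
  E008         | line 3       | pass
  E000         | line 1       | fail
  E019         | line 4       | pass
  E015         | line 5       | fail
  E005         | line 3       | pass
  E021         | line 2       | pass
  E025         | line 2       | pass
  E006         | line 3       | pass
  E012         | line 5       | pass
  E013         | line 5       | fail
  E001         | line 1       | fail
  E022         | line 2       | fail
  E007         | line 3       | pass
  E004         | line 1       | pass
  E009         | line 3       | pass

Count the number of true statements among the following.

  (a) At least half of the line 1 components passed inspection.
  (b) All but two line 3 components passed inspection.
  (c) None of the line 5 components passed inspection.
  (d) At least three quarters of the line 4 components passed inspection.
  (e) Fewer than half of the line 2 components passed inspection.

(a) line 1: |A| = 5, |A ∩ B| = 2; needs |A ∩ B| ≥ |A ∖ B| — false.
(b) line 3: |A| = 6, |A ∩ B| = 5; needs |A ∖ B| = 2 — false.
(c) line 5: |A| = 5, |A ∩ B| = 1; needs A ∩ B = ∅ (|A ∩ B| = 0) — false.
(d) line 4: |A| = 5, |A ∩ B| = 4; needs |A ∩ B| / |A| ≥ 3/4 — true.
(e) line 2: |A| = 6, |A ∩ B| = 3; needs |A ∩ B| < |A ∖ B| — false.

1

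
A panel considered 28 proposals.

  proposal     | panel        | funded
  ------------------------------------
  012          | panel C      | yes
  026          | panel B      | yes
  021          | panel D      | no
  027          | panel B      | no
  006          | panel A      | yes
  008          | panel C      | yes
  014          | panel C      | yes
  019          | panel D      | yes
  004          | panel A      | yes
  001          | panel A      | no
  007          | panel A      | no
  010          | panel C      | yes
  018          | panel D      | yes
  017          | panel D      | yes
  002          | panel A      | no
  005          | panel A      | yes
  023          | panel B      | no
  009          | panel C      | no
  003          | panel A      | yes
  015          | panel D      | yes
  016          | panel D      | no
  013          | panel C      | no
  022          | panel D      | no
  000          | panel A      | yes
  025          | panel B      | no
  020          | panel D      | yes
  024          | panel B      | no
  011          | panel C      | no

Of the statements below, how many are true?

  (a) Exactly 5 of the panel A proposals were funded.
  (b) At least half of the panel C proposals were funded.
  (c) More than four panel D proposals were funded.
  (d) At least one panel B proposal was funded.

(a) panel A: |A| = 8, |A ∩ B| = 5; needs |A ∩ B| = 5 — true.
(b) panel C: |A| = 7, |A ∩ B| = 4; needs |A ∩ B| ≥ |A ∖ B| — true.
(c) panel D: |A| = 8, |A ∩ B| = 5; needs |A ∩ B| > 4 — true.
(d) panel B: |A| = 5, |A ∩ B| = 1; needs A ∩ B ≠ ∅ (|A ∩ B| ≥ 1) — true.

4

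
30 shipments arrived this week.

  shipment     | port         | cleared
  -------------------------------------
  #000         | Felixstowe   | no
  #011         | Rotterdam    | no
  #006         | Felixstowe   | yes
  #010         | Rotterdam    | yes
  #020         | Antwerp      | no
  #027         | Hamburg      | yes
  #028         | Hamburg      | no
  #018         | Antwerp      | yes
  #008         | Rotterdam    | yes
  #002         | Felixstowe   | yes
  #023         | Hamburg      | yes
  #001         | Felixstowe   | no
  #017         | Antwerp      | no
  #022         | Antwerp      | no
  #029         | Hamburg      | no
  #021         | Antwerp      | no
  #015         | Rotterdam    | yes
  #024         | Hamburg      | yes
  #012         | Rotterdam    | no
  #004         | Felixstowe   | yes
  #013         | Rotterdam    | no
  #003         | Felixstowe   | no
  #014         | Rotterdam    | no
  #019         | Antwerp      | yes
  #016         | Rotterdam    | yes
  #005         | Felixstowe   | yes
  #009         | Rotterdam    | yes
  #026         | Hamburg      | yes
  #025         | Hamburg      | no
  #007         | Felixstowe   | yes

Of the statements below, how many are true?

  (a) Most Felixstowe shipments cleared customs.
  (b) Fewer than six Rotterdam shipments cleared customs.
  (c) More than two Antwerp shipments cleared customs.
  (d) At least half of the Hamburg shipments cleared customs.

3

(a) Felixstowe: |A| = 8, |A ∩ B| = 5; needs |A ∩ B| > |A ∖ B| — true.
(b) Rotterdam: |A| = 9, |A ∩ B| = 5; needs |A ∩ B| < 6 — true.
(c) Antwerp: |A| = 6, |A ∩ B| = 2; needs |A ∩ B| > 2 — false.
(d) Hamburg: |A| = 7, |A ∩ B| = 4; needs |A ∩ B| ≥ |A ∖ B| — true.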